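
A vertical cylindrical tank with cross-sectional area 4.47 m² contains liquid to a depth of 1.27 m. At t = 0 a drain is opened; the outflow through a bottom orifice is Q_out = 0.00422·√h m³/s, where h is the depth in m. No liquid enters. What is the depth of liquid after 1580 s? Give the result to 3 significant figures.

0.145 m

With no inflow, A dh/dt = −0.00422 √h.
This is separable: 2 d(√h)/dt = −0.00422/A, so √h = √h₀ − (0.00422/(2A)) t.
√h = √1.27 − 0.00422·1580/(2·4.47) = 1.1269 − 0.74582 = 0.38113.
h = 0.38113² = 0.14526 m.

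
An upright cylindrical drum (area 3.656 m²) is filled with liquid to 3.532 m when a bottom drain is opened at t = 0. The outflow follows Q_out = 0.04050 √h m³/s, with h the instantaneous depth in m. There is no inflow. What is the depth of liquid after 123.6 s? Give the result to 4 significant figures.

With no inflow, A dh/dt = −0.04050 √h.
∫ h^(−1/2) dh = −(0.04050/A) ∫ dt, giving 2√h = 2√h₀ − (0.04050/A) t.
√h = √3.532 − 0.04050·123.6/(2·3.656) = 1.87936 − 0.684601 = 1.19476.
h = 1.19476² = 1.42745 m.

1.427 m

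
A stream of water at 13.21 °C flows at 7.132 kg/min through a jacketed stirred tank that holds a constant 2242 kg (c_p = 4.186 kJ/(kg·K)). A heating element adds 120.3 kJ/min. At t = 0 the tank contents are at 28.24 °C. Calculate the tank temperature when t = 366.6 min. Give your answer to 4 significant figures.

First-law balance (no shaft work): M c_p dT/dt = ṁ c_p (T_in − T) + 120.3.
τ = M/ṁ = 314.358 min; T_ss = T_in + Q̇/(ṁ c_p) = 13.21 + 120.3/(7.132·4.186) = 17.2395 °C.
Integrating: T(t) = T_ss + (T₀ − T_ss) e^(−t/τ).
T(366.6) = 17.2395 + (11.0005)·e^(−366.6/314.358) = 17.2395 + (11.0005)·0.311553 = 20.6668 °C.

20.67 °C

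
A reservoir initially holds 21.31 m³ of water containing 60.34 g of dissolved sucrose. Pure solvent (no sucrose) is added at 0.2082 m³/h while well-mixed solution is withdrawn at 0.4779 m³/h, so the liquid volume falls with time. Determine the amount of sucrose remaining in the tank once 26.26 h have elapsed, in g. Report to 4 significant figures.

Total volume: dV/dt = Q_in − Q_out = -0.269700 m³/h, so V(t) = 21.31 − 0.269700 t and V(26.26) = 14.2277 m³.
Species balance (pure solvent in): dm/dt = −Q_out · m/V(t).
dm/m = −Q_out dt/(V₀ − 0.269700 t); integrating gives ln(m/m₀) = −(Q_out/(Q_in−Q_out)) ln(V/V₀).
m = m₀ (V₀/V)^(Q_out/(Q_in−Q_out)) = 60.34 × (21.31/14.2277)^(-1.77197) = 29.4927 g.

29.49 g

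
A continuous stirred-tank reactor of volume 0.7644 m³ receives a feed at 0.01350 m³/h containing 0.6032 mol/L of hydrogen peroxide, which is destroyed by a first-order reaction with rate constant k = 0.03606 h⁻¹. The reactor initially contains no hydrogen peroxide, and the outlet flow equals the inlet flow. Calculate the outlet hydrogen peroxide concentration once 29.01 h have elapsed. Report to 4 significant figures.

0.1566 mol/L

Species balance: V dC/dt = Q C_in − Q C − k V C.
dC/dt = (Q/V) C_in − (Q/V + k) C; effective rate a = Q/V + k = 0.0176609 + 0.03606 = 0.0537209 h⁻¹.
C_ss = Q C_in/(Q + kV) = 0.198304 mol/L; C(t) = C_ss + (C₀ − C_ss) e^(−a t).
C(29.01) = 0.198304 + (-0.198304)·e^(−0.0537209·29.01) = 0.198304 + (-0.198304)·0.210463 = 0.156568 mol/L.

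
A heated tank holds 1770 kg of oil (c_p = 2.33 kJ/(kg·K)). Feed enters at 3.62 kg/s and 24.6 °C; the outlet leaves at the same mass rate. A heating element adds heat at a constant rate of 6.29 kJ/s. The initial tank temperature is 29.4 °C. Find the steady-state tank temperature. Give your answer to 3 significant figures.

25.3 °C

Heat balance on the well-mixed liquid: M c_p dT/dt = ṁ c_p (T_in − T) + 6.29.
At steady state dT/dt = 0 ⇒ T_ss = T_in + Q̇/(ṁ c_p) = 24.6 + 6.29/(3.62·2.33) = 25.346 °C.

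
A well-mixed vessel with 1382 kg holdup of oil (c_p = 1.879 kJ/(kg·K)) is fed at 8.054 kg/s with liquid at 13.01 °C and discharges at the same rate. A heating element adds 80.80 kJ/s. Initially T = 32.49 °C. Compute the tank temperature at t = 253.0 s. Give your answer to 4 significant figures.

21.59 °C

M c_p dT/dt = ṁ c_p (T_in − T) + Q̇.
τ = M/ṁ = 171.592 s; T_ss = T_in + Q̇/(ṁ c_p) = 13.01 + 80.80/(8.054·1.879) = 18.3492 °C.
This is linear first-order; T(t) = T_ss + (T₀ − T_ss) e^(−t/τ).
T(253.0) = 18.3492 + (14.1408)·e^(−253.0/171.592) = 18.3492 + (14.1408)·0.228909 = 21.5861 °C.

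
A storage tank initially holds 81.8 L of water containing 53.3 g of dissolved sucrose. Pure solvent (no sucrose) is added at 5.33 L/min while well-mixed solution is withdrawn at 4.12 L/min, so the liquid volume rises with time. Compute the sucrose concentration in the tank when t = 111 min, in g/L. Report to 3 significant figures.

Total volume: dV/dt = Q_in − Q_out = 1.2100 L/min, so V(t) = 81.8 + 1.2100 t and V(111) = 216.11 L.
Species balance (pure solvent in): dm/dt = −Q_out · m/V(t).
dm/m = −Q_out dt/(V₀ + 1.2100 t); integrating gives ln(m/m₀) = −(Q_out/(Q_in−Q_out)) ln(V/V₀).
m = m₀ (V₀/V)^(Q_out/(Q_in−Q_out)) = 53.3 × (81.8/216.11)^(3.4050) = 1.9503 g.
C = m/V = 1.9503/216.11 = 0.0090246 g/L.

0.00902 g/L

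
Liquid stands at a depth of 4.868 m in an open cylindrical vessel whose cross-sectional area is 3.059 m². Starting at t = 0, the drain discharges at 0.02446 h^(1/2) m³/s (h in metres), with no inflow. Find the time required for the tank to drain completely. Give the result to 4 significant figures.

551.9 s

With no inflow, A dh/dt = −0.02446 √h.
∫ h^(−1/2) dh = −(0.02446/A) ∫ dt, giving 2√h = 2√h₀ − (0.02446/A) t.
Tank is empty when √h = 0: t_empty = 2A√h₀/0.02446.
t_empty = 2·3.059·√4.868/0.02446 = 6.11800·2.20635/0.02446 = 551.859 s.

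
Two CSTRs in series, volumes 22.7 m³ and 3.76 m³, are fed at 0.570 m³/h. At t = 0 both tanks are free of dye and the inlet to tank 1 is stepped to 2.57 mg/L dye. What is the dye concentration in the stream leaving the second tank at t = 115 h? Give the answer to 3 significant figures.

Species balance on tank i: dCᵢ/dt = (Cᵢ₋₁ − Cᵢ)/τᵢ with τᵢ = Vᵢ/Q.
τ₁ = 22.7/0.570 = 39.825 h; τ₂ = 3.76/0.570 = 6.5965 h.
Solving the cascade with C₁(0)=C₂(0)=0 gives C₂(t) = C_in[1 − (τ₁ e^(−t/τ₁) − τ₂ e^(−t/τ₂))/(τ₁ − τ₂)].
At t = 115: e^(−t/τ₁) = 0.055706, e^(−t/τ₂) = 2.6836e-08.
C₂ = 2.57·[1 − (39.825·0.055706 − 6.5965·2.6836e-08)/(33.228)] = 2.57·0.93324 = 2.3984 mg/L.

2.40 mg/L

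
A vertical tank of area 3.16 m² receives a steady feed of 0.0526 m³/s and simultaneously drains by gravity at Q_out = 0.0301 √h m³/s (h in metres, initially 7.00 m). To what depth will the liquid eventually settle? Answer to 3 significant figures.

A dh/dt = Q_in − 0.0301 √h. Steady state requires inflow = outflow:
Q_in = 0.0301 √h_ss ⇒ √h_ss = 0.0526/0.0301 = 1.7475.
h_ss = 1.7475² = 3.0538 m. (Since h₀ = 7.00 m > h_ss, the level will fall toward this value.)

3.05 m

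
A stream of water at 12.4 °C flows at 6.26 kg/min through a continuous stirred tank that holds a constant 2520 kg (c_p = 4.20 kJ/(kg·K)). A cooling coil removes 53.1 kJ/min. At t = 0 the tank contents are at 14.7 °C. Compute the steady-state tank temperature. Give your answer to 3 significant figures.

10.4 °C

M c_p dT/dt = ṁ c_p (T_in − T) − Q̇.
At steady state dT/dt = 0 ⇒ T_ss = T_in − Q̇/(ṁ c_p) = 12.4 − 53.1/(6.26·4.20) = 10.380 °C.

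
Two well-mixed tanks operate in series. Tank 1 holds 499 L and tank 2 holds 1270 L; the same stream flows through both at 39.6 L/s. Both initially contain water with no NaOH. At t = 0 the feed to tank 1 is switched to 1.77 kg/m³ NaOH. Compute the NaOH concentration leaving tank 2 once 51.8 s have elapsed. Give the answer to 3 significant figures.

1.21 kg/m³

Time constants: τᵢ = Vᵢ/Q for each well-mixed tank.
τ₁ = 499/39.6 = 12.601 s; τ₂ = 1270/39.6 = 32.071 s.
Solving the cascade with C₁(0)=C₂(0)=0 gives C₂(t) = C_in[1 − (τ₁ e^(−t/τ₁) − τ₂ e^(−t/τ₂))/(τ₁ − τ₂)].
At t = 51.8: e^(−t/τ₁) = 0.016395, e^(−t/τ₂) = 0.19885.
C₂ = 1.77·[1 − (12.601·0.016395 − 32.071·0.19885)/(-19.470)] = 1.77·0.68306 = 1.2090 kg/m³.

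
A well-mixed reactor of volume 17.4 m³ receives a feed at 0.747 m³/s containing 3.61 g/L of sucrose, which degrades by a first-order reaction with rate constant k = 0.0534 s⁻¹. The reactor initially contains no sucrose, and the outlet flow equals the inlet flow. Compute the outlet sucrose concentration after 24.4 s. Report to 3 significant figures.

1.46 g/L

Species balance: V dC/dt = Q C_in − Q C − k V C.
This is linear with rate a = Q/V + k = 0.096331 s⁻¹.
C_ss = Q C_in/(Q + kV) = 1.6088 g/L; C(t) = C_ss + (C₀ − C_ss) e^(−a t).
C(24.4) = 1.6088 + (-1.6088)·e^(−0.096331·24.4) = 1.6088 + (-1.6088)·0.095324 = 1.4555 g/L.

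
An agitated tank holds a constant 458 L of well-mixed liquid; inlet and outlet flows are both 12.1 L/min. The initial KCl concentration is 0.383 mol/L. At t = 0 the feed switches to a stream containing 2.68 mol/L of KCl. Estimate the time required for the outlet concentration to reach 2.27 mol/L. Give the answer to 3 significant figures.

Mass balance on the solute (V constant): V dC/dt = Q(C_in − C), so τ = V/Q = 37.851 min.
C(t) = C_in + (C₀ − C_in) e^(−t/τ). Set C = 2.27 and solve for t:
e^(−t/τ) = (C − C_in)/(C₀ − C_in) = (2.27 − 2.68)/(0.383 − 2.68) = 0.17849
t = −τ ln(…) = 37.851 × 1.7232 = 65.225 min.

65.2 min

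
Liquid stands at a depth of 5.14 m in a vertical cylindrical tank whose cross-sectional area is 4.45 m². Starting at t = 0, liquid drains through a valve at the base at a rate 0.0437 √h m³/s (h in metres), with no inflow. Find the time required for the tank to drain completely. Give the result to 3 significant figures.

A dh/dt = −Q_out = −0.0437 √h.
∫ h^(−1/2) dh = −(0.0437/A) ∫ dt, giving 2√h = 2√h₀ − (0.0437/A) t.
Tank is empty when √h = 0: t_empty = 2A√h₀/0.0437.
t_empty = 2·4.45·√5.14/0.0437 = 8.9000·2.2672/0.0437 = 461.73 s.

462 s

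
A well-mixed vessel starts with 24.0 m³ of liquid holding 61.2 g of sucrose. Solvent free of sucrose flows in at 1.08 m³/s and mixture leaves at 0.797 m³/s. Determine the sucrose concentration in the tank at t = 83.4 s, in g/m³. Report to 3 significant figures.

0.187 g/m³

Total volume: dV/dt = Q_in − Q_out = 0.28300 m³/s, so V(t) = 24.0 + 0.28300 t and V(83.4) = 47.602 m³.
No sucrose enters, so dm/dt = −Q_out · (m/V).
dm/m = −Q_out dt/(V₀ + 0.28300 t); integrating gives ln(m/m₀) = −(Q_out/(Q_in−Q_out)) ln(V/V₀).
m = m₀ (V₀/V)^(Q_out/(Q_in−Q_out)) = 61.2 × (24.0/47.602)^(2.8163) = 8.8951 g.
C = m/V = 8.8951/47.602 = 0.18686 g/m³.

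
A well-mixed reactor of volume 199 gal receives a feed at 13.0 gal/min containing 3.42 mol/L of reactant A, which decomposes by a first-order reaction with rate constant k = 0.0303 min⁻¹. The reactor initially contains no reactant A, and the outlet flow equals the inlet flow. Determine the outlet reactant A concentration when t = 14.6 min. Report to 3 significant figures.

Species balance: V dC/dt = Q C_in − Q C − k V C.
dC/dt = (Q/V) C_in − (Q/V + k) C; effective rate a = Q/V + k = 0.065327 + 0.0303 = 0.095627 min⁻¹.
C_ss = Q C_in/(Q + kV) = 2.3363 mol/L; C(t) = C_ss + (C₀ − C_ss) e^(−a t).
C(14.6) = 2.3363 + (-2.3363)·e^(−0.095627·14.6) = 2.3363 + (-2.3363)·0.24755 = 1.7580 mol/L.

1.76 mol/L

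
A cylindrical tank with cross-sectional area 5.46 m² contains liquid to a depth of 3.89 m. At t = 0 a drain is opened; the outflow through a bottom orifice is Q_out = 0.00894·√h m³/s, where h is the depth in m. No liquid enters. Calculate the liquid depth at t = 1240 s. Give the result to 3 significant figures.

Mass balance (ρ constant): A dh/dt = −0.00894 √h.
This is separable: 2 d(√h)/dt = −0.00894/A, so √h = √h₀ − (0.00894/(2A)) t.
√h = √3.89 − 0.00894·1240/(2·5.46) = 1.9723 − 1.0152 = 0.95714.
h = 0.95714² = 0.91612 m.

0.916 m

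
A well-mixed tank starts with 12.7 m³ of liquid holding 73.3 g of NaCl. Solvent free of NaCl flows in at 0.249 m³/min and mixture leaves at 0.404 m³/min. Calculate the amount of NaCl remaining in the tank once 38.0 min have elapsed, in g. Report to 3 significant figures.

Total volume: dV/dt = Q_in − Q_out = -0.15500 m³/min, so V(t) = 12.7 − 0.15500 t and V(38.0) = 6.8100 m³.
No NaCl enters, so dm/dt = −Q_out · (m/V).
Separate: dm/m = −Q_out dt/V(t) ⇒ ln(m/m₀) = −(Q_out/(Q_in−Q_out)) ln(V/V₀).
m = m₀ (V₀/V)^(Q_out/(Q_in−Q_out)) = 73.3 × (12.7/6.8100)^(-2.6065) = 14.443 g.

14.4 g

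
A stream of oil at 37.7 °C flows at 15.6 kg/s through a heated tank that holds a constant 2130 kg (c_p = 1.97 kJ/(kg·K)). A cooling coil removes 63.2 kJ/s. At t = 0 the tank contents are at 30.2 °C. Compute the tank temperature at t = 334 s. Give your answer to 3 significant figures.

35.2 °C

Heat balance on the well-mixed liquid: M c_p dT/dt = ṁ c_p (T_in − T) − 63.2.
τ = M/ṁ = 136.54 s; T_ss = T_in − Q̇/(ṁ c_p) = 37.7 − 63.2/(15.6·1.97) = 35.644 °C.
Integrating: T(t) = T_ss + (T₀ − T_ss) e^(−t/τ).
T(334) = 35.644 + (-5.4435)·e^(−334/136.54) = 35.644 + (-5.4435)·0.086622 = 35.172 °C.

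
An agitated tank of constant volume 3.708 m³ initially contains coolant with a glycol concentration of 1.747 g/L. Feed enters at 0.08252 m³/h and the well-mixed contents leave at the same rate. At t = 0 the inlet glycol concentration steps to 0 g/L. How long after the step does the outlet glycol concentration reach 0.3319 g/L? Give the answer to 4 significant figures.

74.63 h

Species balance: V dC/dt = Q(C_in − C) ⇒ τ = V/Q = 44.9346 h.
C(t) = C_in + (C₀ − C_in) e^(−t/τ). Set C = 0.3319 and solve for t:
e^(−t/τ) = (C − C_in)/(C₀ − C_in) = (0.3319 − 0)/(1.747 − 0) = 0.189983
t = −τ ln(…) = 44.9346 × 1.66082 = 74.6283 h.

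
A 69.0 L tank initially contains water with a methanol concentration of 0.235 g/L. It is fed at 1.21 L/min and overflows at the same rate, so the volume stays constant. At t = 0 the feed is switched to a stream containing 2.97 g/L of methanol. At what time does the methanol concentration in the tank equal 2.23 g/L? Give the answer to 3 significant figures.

74.5 min

Species balance: V dC/dt = Q(C_in − C) ⇒ τ = V/Q = 57.025 min.
C(t) = C_in + (C₀ − C_in) e^(−t/τ). Set C = 2.23 and solve for t:
e^(−t/τ) = (C − C_in)/(C₀ − C_in) = (2.23 − 2.97)/(0.235 − 2.97) = 0.27057
t = −τ ln(…) = 57.025 × 1.3072 = 74.545 min.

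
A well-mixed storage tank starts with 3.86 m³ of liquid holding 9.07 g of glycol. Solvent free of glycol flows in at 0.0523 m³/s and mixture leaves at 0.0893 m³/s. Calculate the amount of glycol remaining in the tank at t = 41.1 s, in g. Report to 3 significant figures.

2.71 g

Let m(t) be the amount of glycol. Volume: V(t) = V₀ + (Q_in − Q_out) t = 3.86 − 0.037000 t; V(41.1) = 2.3393 m³.
No glycol enters, so dm/dt = −Q_out · (m/V).
Separate: dm/m = −Q_out dt/V(t) ⇒ ln(m/m₀) = −(Q_out/(Q_in−Q_out)) ln(V/V₀).
m = m₀ (V₀/V)^(Q_out/(Q_in−Q_out)) = 9.07 × (3.86/2.3393)^(-2.4135) = 2.7081 g.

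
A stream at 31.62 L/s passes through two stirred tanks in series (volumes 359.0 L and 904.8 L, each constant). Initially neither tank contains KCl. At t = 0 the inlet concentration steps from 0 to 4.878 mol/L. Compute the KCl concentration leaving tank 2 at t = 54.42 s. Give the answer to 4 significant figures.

3.697 mol/L

Species balance on tank i: dCᵢ/dt = (Cᵢ₋₁ − Cᵢ)/τᵢ with τᵢ = Vᵢ/Q.
τ₁ = 359.0/31.62 = 11.3536 s; τ₂ = 904.8/31.62 = 28.6148 s.
Solving the cascade with C₁(0)=C₂(0)=0 gives C₂(t) = C_in[1 − (τ₁ e^(−t/τ₁) − τ₂ e^(−t/τ₂))/(τ₁ − τ₂)].
At t = 54.42: e^(−t/τ₁) = 0.00828586, e^(−t/τ₂) = 0.149298.
C₂ = 4.878·[1 − (11.3536·0.00828586 − 28.6148·0.149298)/(-17.2612)] = 4.878·0.757952 = 3.69729 mol/L.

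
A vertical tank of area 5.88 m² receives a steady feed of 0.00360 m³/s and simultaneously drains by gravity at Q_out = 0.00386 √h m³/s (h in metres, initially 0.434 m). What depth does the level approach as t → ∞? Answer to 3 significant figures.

0.870 m

Unsteady balance on liquid volume: A dh/dt = Q_in − 0.00386 √h. At steady state dh/dt = 0:
Q_in = 0.00386 √h_ss ⇒ √h_ss = 0.00360/0.00386 = 0.93264.
h_ss = 0.93264² = 0.86982 m. (Since h₀ = 0.434 m < h_ss, the level will rise toward this value.)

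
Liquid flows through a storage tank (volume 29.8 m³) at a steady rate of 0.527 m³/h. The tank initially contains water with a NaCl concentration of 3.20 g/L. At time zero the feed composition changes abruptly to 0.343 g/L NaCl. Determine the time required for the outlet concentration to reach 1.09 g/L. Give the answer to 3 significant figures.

75.9 h

Species balance: V dC/dt = Q(C_in − C) ⇒ τ = V/Q = 56.546 h.
C(t) = C_in + (C₀ − C_in) e^(−t/τ). Set C = 1.09 and solve for t:
e^(−t/τ) = (C − C_in)/(C₀ − C_in) = (1.09 − 0.343)/(3.20 − 0.343) = 0.26146
t = −τ ln(…) = 56.546 × 1.3415 = 75.855 h.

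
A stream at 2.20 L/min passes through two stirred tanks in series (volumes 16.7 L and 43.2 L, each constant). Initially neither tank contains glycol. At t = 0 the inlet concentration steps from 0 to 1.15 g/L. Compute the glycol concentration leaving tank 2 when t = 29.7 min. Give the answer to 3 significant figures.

0.751 g/L

Each tank obeys Vᵢ dCᵢ/dt = Q(Cᵢ₋₁ − Cᵢ), so τᵢ = Vᵢ/Q.
τ₁ = 16.7/2.20 = 7.5909 min; τ₂ = 43.2/2.20 = 19.636 min.
Tank 1: C₁ = C_in(1 − e^(−t/τ₁)). Tank 2 (τ₁ ≠ τ₂): C₂ = C_in[1 − (τ₁ e^(−t/τ₁) − τ₂ e^(−t/τ₂))/(τ₁ − τ₂)].
At t = 29.7: e^(−t/τ₁) = 0.019989, e^(−t/τ₂) = 0.22036.
C₂ = 1.15·[1 − (7.5909·0.019989 − 19.636·0.22036)/(-12.045)] = 1.15·0.65337 = 0.75138 g/L.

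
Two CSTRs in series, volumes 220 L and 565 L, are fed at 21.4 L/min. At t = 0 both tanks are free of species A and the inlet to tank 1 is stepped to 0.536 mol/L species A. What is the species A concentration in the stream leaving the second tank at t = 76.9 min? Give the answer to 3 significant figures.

Species balance on tank i: dCᵢ/dt = (Cᵢ₋₁ − Cᵢ)/τᵢ with τᵢ = Vᵢ/Q.
τ₁ = 220/21.4 = 10.280 min; τ₂ = 565/21.4 = 26.402 min.
Tank 1: C₁ = C_in(1 − e^(−t/τ₁)). Tank 2 (τ₁ ≠ τ₂): C₂ = C_in[1 − (τ₁ e^(−t/τ₁) − τ₂ e^(−t/τ₂))/(τ₁ − τ₂)].
At t = 76.9: e^(−t/τ₁) = 0.00056410, e^(−t/τ₂) = 0.054330.
C₂ = 0.536·[1 − (10.280·0.00056410 − 26.402·0.054330)/(-16.121)] = 0.536·0.91138 = 0.48850 mol/L.

0.489 mol/L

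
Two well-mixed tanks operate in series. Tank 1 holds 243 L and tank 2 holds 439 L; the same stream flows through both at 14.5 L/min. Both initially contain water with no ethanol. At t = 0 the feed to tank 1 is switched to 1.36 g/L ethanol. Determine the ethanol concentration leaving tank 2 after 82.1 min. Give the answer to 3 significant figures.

Time constants: τᵢ = Vᵢ/Q for each well-mixed tank.
τ₁ = 243/14.5 = 16.759 min; τ₂ = 439/14.5 = 30.276 min.
Tank 1: C₁ = C_in(1 − e^(−t/τ₁)). Tank 2 (τ₁ ≠ τ₂): C₂ = C_in[1 − (τ₁ e^(−t/τ₁) − τ₂ e^(−t/τ₂))/(τ₁ − τ₂)].
At t = 82.1: e^(−t/τ₁) = 0.0074542, e^(−t/τ₂) = 0.066422.
C₂ = 1.36·[1 − (16.759·0.0074542 − 30.276·0.066422)/(-13.517)] = 1.36·0.86047 = 1.1702 g/L.

1.17 g/L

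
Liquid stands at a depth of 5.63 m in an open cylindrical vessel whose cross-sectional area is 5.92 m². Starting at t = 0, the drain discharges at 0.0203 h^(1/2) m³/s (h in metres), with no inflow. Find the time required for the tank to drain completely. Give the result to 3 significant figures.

1380 s

A dh/dt = −Q_out = −0.0203 √h.
This is separable: 2 d(√h)/dt = −0.0203/A, so √h = √h₀ − (0.0203/(2A)) t.
Tank is empty when √h = 0: t_empty = 2A√h₀/0.0203.
t_empty = 2·5.92·√5.63/0.0203 = 11.840·2.3728/0.0203 = 1383.9 s.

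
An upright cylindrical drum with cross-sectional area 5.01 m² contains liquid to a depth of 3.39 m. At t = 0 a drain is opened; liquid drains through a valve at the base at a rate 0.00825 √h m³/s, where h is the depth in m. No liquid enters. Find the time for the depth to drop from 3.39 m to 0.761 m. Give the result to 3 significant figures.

Unsteady balance on liquid volume: A dh/dt = −0.00825 √h.
This is separable: 2 d(√h)/dt = −0.00825/A, so √h = √h₀ − (0.00825/(2A)) t.
t = 2A(√h₀ − √h)/0.00825 = 2·5.01·(√3.39 − √0.761)/0.00825
  = 10.020 × (1.8412 − 0.87235) / 0.00825 = 1176.7 s.

1180 s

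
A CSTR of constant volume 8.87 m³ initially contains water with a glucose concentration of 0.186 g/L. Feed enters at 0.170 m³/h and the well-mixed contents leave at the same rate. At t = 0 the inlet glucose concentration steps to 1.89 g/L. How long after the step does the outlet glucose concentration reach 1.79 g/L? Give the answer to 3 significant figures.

Accumulation = in − out for the solute gives V dC/dt = Q(C_in − C), so τ = V/Q = 52.176 h.
C(t) = C_in + (C₀ − C_in) e^(−t/τ). Set C = 1.79 and solve for t:
e^(−t/τ) = (C − C_in)/(C₀ − C_in) = (1.79 − 1.89)/(0.186 − 1.89) = 0.058685
t = −τ ln(…) = 52.176 × 2.8356 = 147.95 h.

148 h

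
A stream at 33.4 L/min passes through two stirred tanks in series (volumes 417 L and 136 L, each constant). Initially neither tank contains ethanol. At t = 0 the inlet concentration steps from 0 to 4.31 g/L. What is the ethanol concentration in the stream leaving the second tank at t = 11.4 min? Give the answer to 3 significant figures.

1.87 g/L

Species balance on tank i: dCᵢ/dt = (Cᵢ₋₁ − Cᵢ)/τᵢ with τᵢ = Vᵢ/Q.
τ₁ = 417/33.4 = 12.485 min; τ₂ = 136/33.4 = 4.0719 min.
Tank 1: C₁ = C_in(1 − e^(−t/τ₁)). Tank 2 (τ₁ ≠ τ₂): C₂ = C_in[1 − (τ₁ e^(−t/τ₁) − τ₂ e^(−t/τ₂))/(τ₁ − τ₂)].
At t = 11.4: e^(−t/τ₁) = 0.40128, e^(−t/τ₂) = 0.060828.
C₂ = 4.31·[1 − (12.485·0.40128 − 4.0719·0.060828)/(8.4132)] = 4.31·0.43394 = 1.8703 g/L.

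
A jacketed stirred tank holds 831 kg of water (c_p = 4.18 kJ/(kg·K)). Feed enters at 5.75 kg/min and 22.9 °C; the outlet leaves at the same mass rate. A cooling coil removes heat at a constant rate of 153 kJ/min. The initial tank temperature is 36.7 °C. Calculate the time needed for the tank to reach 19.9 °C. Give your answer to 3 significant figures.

Energy balance: M c_p dT/dt = ṁ c_p (T_in − T) − 153.
τ = M/ṁ = 144.52 min; T_ss = T_in − Q̇/(ṁ c_p) = 16.534 °C.
T(t) = T_ss + (T₀ − T_ss) e^(−t/τ). Set T = 19.9:
e^(−t/τ) = (19.9 − 16.534)/(36.7 − 16.534) = 0.16690
t = −144.52 · ln(0.16690) = 258.74 min.

259 min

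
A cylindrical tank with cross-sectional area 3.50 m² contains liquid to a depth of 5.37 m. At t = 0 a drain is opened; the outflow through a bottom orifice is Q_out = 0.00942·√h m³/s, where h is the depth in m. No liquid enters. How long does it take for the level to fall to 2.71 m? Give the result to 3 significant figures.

A dh/dt = −Q_out = −0.00942 √h.
Separate and integrate: 2(√h − √h₀) = −(0.00942/A) t.
t = 2A(√h₀ − √h)/0.00942 = 2·3.50·(√5.37 − √2.71)/0.00942
  = 7.0000 × (2.3173 − 1.6462) / 0.00942 = 498.71 s.

499 s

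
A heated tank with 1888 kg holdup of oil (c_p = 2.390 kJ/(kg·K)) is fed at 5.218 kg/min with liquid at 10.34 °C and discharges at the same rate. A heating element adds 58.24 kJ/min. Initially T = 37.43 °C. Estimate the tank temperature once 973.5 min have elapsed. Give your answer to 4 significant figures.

16.53 °C

M c_p dT/dt = ṁ c_p (T_in − T) + Q̇.
τ = M/ṁ = 361.824 min; T_ss = T_in + Q̇/(ṁ c_p) = 10.34 + 58.24/(5.218·2.390) = 15.0100 °C.
Solution: T(t) = T_ss + (T₀ − T_ss) e^(−t/τ).
T(973.5) = 15.0100 + (22.4200)·e^(−973.5/361.824) = 15.0100 + (22.4200)·0.0678449 = 16.5311 °C.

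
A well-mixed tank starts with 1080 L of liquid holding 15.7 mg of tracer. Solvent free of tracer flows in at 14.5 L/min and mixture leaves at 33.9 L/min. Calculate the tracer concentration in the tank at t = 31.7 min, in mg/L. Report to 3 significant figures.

Let m(t) be the amount of tracer. Volume: V(t) = V₀ + (Q_in − Q_out) t = 1080 − 19.400 t; V(31.7) = 465.02 L.
No tracer enters, so dm/dt = −Q_out · (m/V).
Separate: dm/m = −Q_out dt/V(t) ⇒ ln(m/m₀) = −(Q_out/(Q_in−Q_out)) ln(V/V₀).
m = m₀ (V₀/V)^(Q_out/(Q_in−Q_out)) = 15.7 × (1080/465.02)^(-1.7474) = 3.6010 mg.
C = m/V = 3.6010/465.02 = 0.0077438 mg/L.

0.00774 mg/L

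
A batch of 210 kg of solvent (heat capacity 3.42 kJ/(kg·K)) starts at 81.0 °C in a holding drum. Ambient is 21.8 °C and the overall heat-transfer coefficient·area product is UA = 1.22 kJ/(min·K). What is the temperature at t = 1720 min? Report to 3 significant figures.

Lumped-capacitance energy balance: M c_p dT/dt = UA(T_amb − T).
dT/dt = (T_ss − T)/τ with T_ss = T_amb = 21.800 °C, τ = M c_p/UA = 210·3.42/1.22 = 588.69 min.
This is linear first-order; T(t) = T_ss + (T₀ − T_ss) e^(−t/τ).
T(1720) = 21.800 + (59.200)·0.053839 = 24.987 °C.

25.0 °C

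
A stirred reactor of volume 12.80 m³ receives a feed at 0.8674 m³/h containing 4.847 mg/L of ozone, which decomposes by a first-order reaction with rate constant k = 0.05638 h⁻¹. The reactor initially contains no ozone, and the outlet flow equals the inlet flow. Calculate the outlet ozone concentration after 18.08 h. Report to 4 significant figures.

Accumulation = in − out − consumed: V dC/dt = Q C_in − Q C − k V C.
This is linear with rate a = Q/V + k = 0.124146 h⁻¹.
C_ss = Q C_in/(Q + kV) = 2.64576 mg/L; C(t) = C_ss + (C₀ − C_ss) e^(−a t).
C(18.08) = 2.64576 + (-2.64576)·e^(−0.124146·18.08) = 2.64576 + (-2.64576)·0.105975 = 2.36538 mg/L.

2.365 mg/L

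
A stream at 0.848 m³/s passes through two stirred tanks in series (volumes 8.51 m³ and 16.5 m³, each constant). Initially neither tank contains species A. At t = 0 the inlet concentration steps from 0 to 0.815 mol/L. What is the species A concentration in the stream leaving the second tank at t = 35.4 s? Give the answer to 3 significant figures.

Each tank obeys Vᵢ dCᵢ/dt = Q(Cᵢ₋₁ − Cᵢ), so τᵢ = Vᵢ/Q.
τ₁ = 8.51/0.848 = 10.035 s; τ₂ = 16.5/0.848 = 19.458 s.
Solving the cascade with C₁(0)=C₂(0)=0 gives C₂(t) = C_in[1 − (τ₁ e^(−t/τ₁) − τ₂ e^(−t/τ₂))/(τ₁ − τ₂)].
At t = 35.4: e^(−t/τ₁) = 0.029378, e^(−t/τ₂) = 0.16213.
C₂ = 0.815·[1 − (10.035·0.029378 − 19.458·0.16213)/(-9.4222)] = 0.815·0.69647 = 0.56763 mol/L.

0.568 mol/L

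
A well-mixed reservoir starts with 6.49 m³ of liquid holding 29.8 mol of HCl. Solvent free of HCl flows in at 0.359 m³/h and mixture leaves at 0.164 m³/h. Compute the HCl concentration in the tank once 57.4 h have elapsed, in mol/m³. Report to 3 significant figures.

Total volume: dV/dt = Q_in − Q_out = 0.19500 m³/h, so V(t) = 6.49 + 0.19500 t and V(57.4) = 17.683 m³.
Species balance (pure solvent in): dm/dt = −Q_out · m/V(t).
dm/m = −Q_out dt/(V₀ + 0.19500 t); integrating gives ln(m/m₀) = −(Q_out/(Q_in−Q_out)) ln(V/V₀).
m = m₀ (V₀/V)^(Q_out/(Q_in−Q_out)) = 29.8 × (6.49/17.683)^(0.84103) = 12.827 mol.
C = m/V = 12.827/17.683 = 0.72536 mol/m³.

0.725 mol/m³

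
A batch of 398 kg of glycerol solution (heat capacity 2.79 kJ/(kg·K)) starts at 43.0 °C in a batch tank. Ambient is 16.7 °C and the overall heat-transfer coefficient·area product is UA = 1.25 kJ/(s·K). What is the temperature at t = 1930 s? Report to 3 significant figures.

Unsteady energy balance on the tank contents: M c_p dT/dt = −UA(T − T_amb).
dT/dt = (T_ss − T)/τ with T_ss = T_amb = 16.700 °C, τ = M c_p/UA = 398·2.79/1.25 = 888.34 s.
Solution: T(t) = T_ss + (T₀ − T_ss) e^(−t/τ).
T(1930) = 16.700 + (26.300)·0.11388 = 19.695 °C.

19.7 °C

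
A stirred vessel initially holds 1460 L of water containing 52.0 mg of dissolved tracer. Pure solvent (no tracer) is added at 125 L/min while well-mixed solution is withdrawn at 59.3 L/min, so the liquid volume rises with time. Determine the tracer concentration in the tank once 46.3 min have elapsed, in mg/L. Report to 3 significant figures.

Let m(t) be the amount of tracer. Volume: V(t) = V₀ + (Q_in − Q_out) t = 1460 + 65.700 t; V(46.3) = 4501.9 L.
Solute balance: dm/dt = 0 − Q_out C = −Q_out m/V(t).
Separate: dm/m = −Q_out dt/V(t) ⇒ ln(m/m₀) = −(Q_out/(Q_in−Q_out)) ln(V/V₀).
m = m₀ (V₀/V)^(Q_out/(Q_in−Q_out)) = 52.0 × (1460/4501.9)^(0.90259) = 18.819 mg.
C = m/V = 18.819/4501.9 = 0.0041802 mg/L.

0.00418 mg/L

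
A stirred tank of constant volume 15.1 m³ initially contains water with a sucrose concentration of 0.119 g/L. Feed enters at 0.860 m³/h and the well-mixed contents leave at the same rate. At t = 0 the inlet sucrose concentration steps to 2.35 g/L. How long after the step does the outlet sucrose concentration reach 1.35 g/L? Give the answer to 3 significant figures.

Species balance: V dC/dt = Q(C_in − C) ⇒ τ = V/Q = 17.558 h.
C(t) = C_in + (C₀ − C_in) e^(−t/τ). Set C = 1.35 and solve for t:
e^(−t/τ) = (C − C_in)/(C₀ − C_in) = (1.35 − 2.35)/(0.119 − 2.35) = 0.44823
t = −τ ln(…) = 17.558 × 0.80245 = 14.090 h.

14.1 h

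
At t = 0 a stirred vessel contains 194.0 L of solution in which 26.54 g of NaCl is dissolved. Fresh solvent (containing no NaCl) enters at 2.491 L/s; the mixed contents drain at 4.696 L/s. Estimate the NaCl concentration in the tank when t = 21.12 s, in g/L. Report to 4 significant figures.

Let m(t) be the amount of NaCl. Volume: V(t) = V₀ + (Q_in − Q_out) t = 194.0 − 2.20500 t; V(21.12) = 147.430 L.
No NaCl enters, so dm/dt = −Q_out · (m/V).
Separate: dm/m = −Q_out dt/V(t) ⇒ ln(m/m₀) = −(Q_out/(Q_in−Q_out)) ln(V/V₀).
m = m₀ (V₀/V)^(Q_out/(Q_in−Q_out)) = 26.54 × (194.0/147.430)^(-2.12971) = 14.7914 g.
C = m/V = 14.7914/147.430 = 0.100328 g/L.

0.1003 g/L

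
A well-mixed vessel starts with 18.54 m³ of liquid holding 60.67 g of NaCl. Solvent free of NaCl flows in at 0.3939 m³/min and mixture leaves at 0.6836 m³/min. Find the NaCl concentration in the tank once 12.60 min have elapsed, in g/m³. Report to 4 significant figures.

Let m(t) be the amount of NaCl. Volume: V(t) = V₀ + (Q_in − Q_out) t = 18.54 − 0.289700 t; V(12.60) = 14.8898 m³.
Solute balance: dm/dt = 0 − Q_out C = −Q_out m/V(t).
Separate: dm/m = −Q_out dt/V(t) ⇒ ln(m/m₀) = −(Q_out/(Q_in−Q_out)) ln(V/V₀).
m = m₀ (V₀/V)^(Q_out/(Q_in−Q_out)) = 60.67 × (18.54/14.8898)^(-2.35968) = 36.1644 g.
C = m/V = 36.1644/14.8898 = 2.42881 g/m³.

2.429 g/m³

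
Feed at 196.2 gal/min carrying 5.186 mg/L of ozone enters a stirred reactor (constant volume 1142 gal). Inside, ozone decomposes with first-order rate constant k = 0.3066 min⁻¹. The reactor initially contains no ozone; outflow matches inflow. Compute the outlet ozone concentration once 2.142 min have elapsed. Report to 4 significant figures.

V dC/dt = Q(C_in − C) − k V C.
dC/dt = (Q/V) C_in − (Q/V + k) C; effective rate a = Q/V + k = 0.171804 + 0.3066 = 0.478404 min⁻¹.
C_ss = Q C_in/(Q + kV) = 1.86239 mg/L; C(t) = C_ss + (C₀ − C_ss) e^(−a t).
C(2.142) = 1.86239 + (-1.86239)·e^(−0.478404·2.142) = 1.86239 + (-1.86239)·0.358889 = 1.19400 mg/L.

1.194 mg/L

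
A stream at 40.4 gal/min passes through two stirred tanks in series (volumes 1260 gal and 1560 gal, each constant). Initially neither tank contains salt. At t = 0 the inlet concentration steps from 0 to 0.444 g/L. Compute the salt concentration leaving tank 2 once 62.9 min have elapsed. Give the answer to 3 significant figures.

Time constants: τᵢ = Vᵢ/Q for each well-mixed tank.
τ₁ = 1260/40.4 = 31.188 min; τ₂ = 1560/40.4 = 38.614 min.
Solving the cascade with C₁(0)=C₂(0)=0 gives C₂(t) = C_in[1 − (τ₁ e^(−t/τ₁) − τ₂ e^(−t/τ₂))/(τ₁ − τ₂)].
At t = 62.9: e^(−t/τ₁) = 0.13308, e^(−t/τ₂) = 0.19614.
C₂ = 0.444·[1 − (31.188·0.13308 − 38.614·0.19614)/(-7.4257)] = 0.444·0.53904 = 0.23933 g/L.

0.239 g/L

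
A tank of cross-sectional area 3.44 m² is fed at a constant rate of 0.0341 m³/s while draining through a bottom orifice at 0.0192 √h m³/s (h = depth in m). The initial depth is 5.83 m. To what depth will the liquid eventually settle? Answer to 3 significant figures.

3.15 m

Level balance: A dh/dt = 0.0341 − 0.0192 √h. Setting dh/dt = 0:
Q_in = 0.0192 √h_ss ⇒ √h_ss = 0.0341/0.0192 = 1.7760.
h_ss = 1.7760² = 3.1543 m. (Since h₀ = 5.83 m > h_ss, the level will fall toward this value.)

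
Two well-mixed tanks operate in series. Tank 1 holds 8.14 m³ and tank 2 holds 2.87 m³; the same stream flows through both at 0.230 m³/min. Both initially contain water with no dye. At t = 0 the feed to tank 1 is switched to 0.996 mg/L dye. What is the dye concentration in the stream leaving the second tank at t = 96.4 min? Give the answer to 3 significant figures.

0.895 mg/L

Each tank obeys Vᵢ dCᵢ/dt = Q(Cᵢ₋₁ − Cᵢ), so τᵢ = Vᵢ/Q.
τ₁ = 8.14/0.230 = 35.391 min; τ₂ = 2.87/0.230 = 12.478 min.
Solving the cascade with C₁(0)=C₂(0)=0 gives C₂(t) = C_in[1 − (τ₁ e^(−t/τ₁) − τ₂ e^(−t/τ₂))/(τ₁ − τ₂)].
At t = 96.4: e^(−t/τ₁) = 0.065623, e^(−t/τ₂) = 0.00044145.
C₂ = 0.996·[1 − (35.391·0.065623 − 12.478·0.00044145)/(22.913)] = 0.996·0.89888 = 0.89528 mg/L.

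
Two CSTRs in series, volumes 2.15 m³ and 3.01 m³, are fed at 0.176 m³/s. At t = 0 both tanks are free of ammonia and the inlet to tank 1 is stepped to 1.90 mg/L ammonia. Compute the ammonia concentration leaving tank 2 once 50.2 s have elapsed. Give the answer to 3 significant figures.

1.62 mg/L

Each tank obeys Vᵢ dCᵢ/dt = Q(Cᵢ₋₁ − Cᵢ), so τᵢ = Vᵢ/Q.
τ₁ = 2.15/0.176 = 12.216 s; τ₂ = 3.01/0.176 = 17.102 s.
Tank 1: C₁ = C_in(1 − e^(−t/τ₁)). Tank 2 (τ₁ ≠ τ₂): C₂ = C_in[1 − (τ₁ e^(−t/τ₁) − τ₂ e^(−t/τ₂))/(τ₁ − τ₂)].
At t = 50.2: e^(−t/τ₁) = 0.016418, e^(−t/τ₂) = 0.053116.
C₂ = 1.90·[1 − (12.216·0.016418 − 17.102·0.053116)/(-4.8864)] = 1.90·0.85514 = 1.6248 mg/L.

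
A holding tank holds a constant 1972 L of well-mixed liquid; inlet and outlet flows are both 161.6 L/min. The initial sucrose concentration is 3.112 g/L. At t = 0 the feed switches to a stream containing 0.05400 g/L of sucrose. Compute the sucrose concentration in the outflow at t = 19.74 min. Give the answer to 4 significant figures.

0.6606 g/L

Unsteady species balance (constant V, well mixed): V dC/dt = Q(C_in − C).
Rewrite as dC/dt + C/τ = C_in/τ, τ = V/Q = 12.2030 min.
C approaches C_in exponentially: C(t) = C_in + (C₀ − C_in) e^(−t/τ).
C(19.74) = 0.05400 + (3.112 − 0.05400)·e^(−19.74/12.2030) = 0.05400 + (3.05800)·0.198367 = 0.660605 g/L.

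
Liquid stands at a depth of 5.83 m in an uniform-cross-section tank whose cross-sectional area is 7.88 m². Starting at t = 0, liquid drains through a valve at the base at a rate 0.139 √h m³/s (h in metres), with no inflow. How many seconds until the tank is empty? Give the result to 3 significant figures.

With no inflow, A dh/dt = −0.139 √h.
Separate and integrate: 2(√h − √h₀) = −(0.139/A) t.
Set h = 0: 2√h₀ = (0.139/A) t_empty ⇒ t_empty = 2A√h₀/0.139.
t_empty = 2·7.88·√5.83/0.139 = 15.760·2.4145/0.139 = 273.76 s.

274 s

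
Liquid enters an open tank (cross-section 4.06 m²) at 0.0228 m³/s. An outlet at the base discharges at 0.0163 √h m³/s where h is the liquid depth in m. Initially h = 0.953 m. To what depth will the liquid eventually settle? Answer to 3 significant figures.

A dh/dt = Q_in − 0.0163 √h. Steady state requires inflow = outflow:
Q_in = 0.0163 √h_ss ⇒ √h_ss = 0.0228/0.0163 = 1.3988.
h_ss = 1.3988² = 1.9566 m. (Since h₀ = 0.953 m < h_ss, the level will rise toward this value.)

1.96 m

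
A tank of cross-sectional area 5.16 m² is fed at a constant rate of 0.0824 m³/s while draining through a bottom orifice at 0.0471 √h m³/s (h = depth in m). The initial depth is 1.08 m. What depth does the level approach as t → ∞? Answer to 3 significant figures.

3.06 m

Unsteady balance on liquid volume: A dh/dt = Q_in − 0.0471 √h. At steady state dh/dt = 0:
Q_in = 0.0471 √h_ss ⇒ √h_ss = 0.0824/0.0471 = 1.7495.
h_ss = 1.7495² = 3.0606 m. (Since h₀ = 1.08 m < h_ss, the level will rise toward this value.)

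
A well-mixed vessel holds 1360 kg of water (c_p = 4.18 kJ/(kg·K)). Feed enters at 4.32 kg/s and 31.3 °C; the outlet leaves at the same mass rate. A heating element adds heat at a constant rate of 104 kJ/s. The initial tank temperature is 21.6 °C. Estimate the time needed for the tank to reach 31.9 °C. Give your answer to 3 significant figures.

M c_p dT/dt = ṁ c_p (T_in − T) + Q̇.
τ = M/ṁ = 314.81 s; T_ss = T_in + Q̇/(ṁ c_p) = 37.059 °C.
T(t) = T_ss + (T₀ − T_ss) e^(−t/τ). Set T = 31.9:
e^(−t/τ) = (31.9 − 37.059)/(21.6 − 37.059) = 0.33374
t = −314.81 · ln(0.33374) = 345.48 s.

345 s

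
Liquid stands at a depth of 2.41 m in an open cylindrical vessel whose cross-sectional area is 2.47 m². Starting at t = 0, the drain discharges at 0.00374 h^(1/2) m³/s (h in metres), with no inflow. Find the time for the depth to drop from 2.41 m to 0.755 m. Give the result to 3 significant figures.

With no inflow, A dh/dt = −0.00374 √h.
Separate and integrate: 2(√h − √h₀) = −(0.00374/A) t.
t = 2A(√h₀ − √h)/0.00374 = 2·2.47·(√2.41 − √0.755)/0.00374
  = 4.9400 × (1.5524 − 0.86891) / 0.00374 = 902.82 s.

903 s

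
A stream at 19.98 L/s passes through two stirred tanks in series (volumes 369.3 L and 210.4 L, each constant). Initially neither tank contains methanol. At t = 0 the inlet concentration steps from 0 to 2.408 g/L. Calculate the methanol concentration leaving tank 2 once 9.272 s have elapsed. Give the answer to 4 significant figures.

0.3410 g/L

Each tank obeys Vᵢ dCᵢ/dt = Q(Cᵢ₋₁ − Cᵢ), so τᵢ = Vᵢ/Q.
τ₁ = 369.3/19.98 = 18.4835 s; τ₂ = 210.4/19.98 = 10.5305 s.
Solving the cascade with C₁(0)=C₂(0)=0 gives C₂(t) = C_in[1 − (τ₁ e^(−t/τ₁) − τ₂ e^(−t/τ₂))/(τ₁ − τ₂)].
At t = 9.272: e^(−t/τ₁) = 0.605539, e^(−t/τ₂) = 0.414581.
C₂ = 2.408·[1 − (18.4835·0.605539 − 10.5305·0.414581)/(7.95295)] = 2.408·0.141614 = 0.341006 g/L.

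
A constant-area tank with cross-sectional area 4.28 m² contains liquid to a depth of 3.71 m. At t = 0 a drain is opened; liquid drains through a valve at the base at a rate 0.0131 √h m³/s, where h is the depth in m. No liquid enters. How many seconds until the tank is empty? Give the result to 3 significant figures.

1260 s

With no inflow, A dh/dt = −0.0131 √h.
This is separable: 2 d(√h)/dt = −0.0131/A, so √h = √h₀ − (0.0131/(2A)) t.
Set h = 0: 2√h₀ = (0.0131/A) t_empty ⇒ t_empty = 2A√h₀/0.0131.
t_empty = 2·4.28·√3.71/0.0131 = 8.5600·1.9261/0.0131 = 1258.6 s.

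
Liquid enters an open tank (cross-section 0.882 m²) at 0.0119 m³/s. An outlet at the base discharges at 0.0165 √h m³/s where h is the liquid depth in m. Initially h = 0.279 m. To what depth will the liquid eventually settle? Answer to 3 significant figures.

0.520 m

Level balance: A dh/dt = 0.0119 − 0.0165 √h. Setting dh/dt = 0:
Q_in = 0.0165 √h_ss ⇒ √h_ss = 0.0119/0.0165 = 0.72121.
h_ss = 0.72121² = 0.52015 m. (Since h₀ = 0.279 m < h_ss, the level will rise toward this value.)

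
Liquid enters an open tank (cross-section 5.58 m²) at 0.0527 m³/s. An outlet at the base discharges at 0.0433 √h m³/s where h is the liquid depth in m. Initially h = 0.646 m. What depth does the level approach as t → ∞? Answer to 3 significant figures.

A dh/dt = Q_in − 0.0433 √h. Steady state requires inflow = outflow:
Q_in = 0.0433 √h_ss ⇒ √h_ss = 0.0527/0.0433 = 1.2171.
h_ss = 1.2171² = 1.4813 m. (Since h₀ = 0.646 m < h_ss, the level will rise toward this value.)

1.48 m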